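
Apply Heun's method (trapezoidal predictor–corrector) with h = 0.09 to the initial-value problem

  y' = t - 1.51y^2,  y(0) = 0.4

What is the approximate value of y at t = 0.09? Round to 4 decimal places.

Heun: k1 = f(t_n, y_n); k2 = f(t_n + h, y_n + h·k1); y_{n+1} = y_n + (h/2)·(k1 + k2).
t=0.000000, y=0.400000:
  k1 = f(0.000000, 0.400000) = -0.241600
  k2 = f(0.090000, 0.378256) = -0.126047
  y ← 0.400000 + (0.09/2)·(-0.241600 + (-0.126047)) = 0.383456
y(0.09) ≈ 0.3835

0.3835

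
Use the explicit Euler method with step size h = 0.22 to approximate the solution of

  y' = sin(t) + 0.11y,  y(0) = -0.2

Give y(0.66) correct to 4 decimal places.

Euler: y_{n+1} = y_n + h·f(t_n, y_n).
t=0.000000, y=-0.200000: f=-0.022000 → y ← -0.200000 + 0.22·(-0.022000) = -0.204840
t=0.220000, y=-0.204840: f=0.195697 → y ← -0.204840 + 0.22·0.195697 = -0.161787
t=0.440000, y=-0.161787: f=0.408143 → y ← -0.161787 + 0.22·0.408143 = -0.071995
y(0.66) ≈ -0.0720

-0.0720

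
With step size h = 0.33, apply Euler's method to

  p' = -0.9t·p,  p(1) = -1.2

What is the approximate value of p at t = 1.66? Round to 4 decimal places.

-0.5104

Euler: p_{n+1} = p_n + h·f(t_n, p_n).
t=1.000000, p=-1.200000: f=1.080000 → p ← -1.200000 + 0.33·1.080000 = -0.843600
t=1.330000, p=-0.843600: f=1.009789 → p ← -0.843600 + 0.33·1.009789 = -0.510370
p(1.66) ≈ -0.5104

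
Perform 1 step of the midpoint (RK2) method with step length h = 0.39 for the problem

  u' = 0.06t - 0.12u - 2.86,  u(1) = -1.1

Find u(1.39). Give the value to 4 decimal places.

-2.1116

Midpoint: k1 = f(t_n, u_n); k2 = f(t_n + h/2, u_n + (h/2)·k1); u_{n+1} = u_n + h·k2.
t=1.000000, u=-1.100000:
  k1 = f(1.000000, -1.100000) = -2.668000
  k2 = f(1.195000, -1.620260) = -2.593869
  u ← -1.100000 + 0.39·(-2.593869) = -2.111609
u(1.39) ≈ -2.1116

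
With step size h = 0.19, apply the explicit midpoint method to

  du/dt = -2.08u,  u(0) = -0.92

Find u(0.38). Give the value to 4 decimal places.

-0.4290

Midpoint: k1 = f(t_n, u_n); k2 = f(t_n + h/2, u_n + (h/2)·k1); u_{n+1} = u_n + h·k2.
t=0.000000, u=-0.920000:
  k1 = f(0.000000, -0.920000) = 1.913600
  k2 = f(0.095000, -0.738208) = 1.535473
  u ← -0.920000 + 0.19·1.535473 = -0.628260
t=0.190000, u=-0.628260:
  k1 = f(0.190000, -0.628260) = 1.306781
  k2 = f(0.285000, -0.504116) = 1.048561
  u ← -0.628260 + 0.19·1.048561 = -0.429034
u(0.38) ≈ -0.4290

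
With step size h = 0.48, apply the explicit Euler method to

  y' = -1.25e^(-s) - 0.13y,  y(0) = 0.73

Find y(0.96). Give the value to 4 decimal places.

-0.2921

Euler: y_{n+1} = y_n + h·f(s_n, y_n).
s=0.000000, y=0.730000: f=-1.344900 → y ← 0.730000 + 0.48·(-1.344900) = 0.084448
s=0.480000, y=0.084448: f=-0.784457 → y ← 0.084448 + 0.48·(-0.784457) = -0.292092
y(0.96) ≈ -0.2921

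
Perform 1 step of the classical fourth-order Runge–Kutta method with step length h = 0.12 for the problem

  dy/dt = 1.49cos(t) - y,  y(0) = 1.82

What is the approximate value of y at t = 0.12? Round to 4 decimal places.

RK4: k1 = f(t_n, y_n); k2 = f(t_n + h/2, y_n + (h/2)·k1); k3 = f(t_n + h/2, y_n + (h/2)·k2); k4 = f(t_n + h, y_n + h·k3); y_{n+1} = y_n + (h/6)·(k1 + 2k2 + 2k3 + k4).
t=0.000000, y=1.820000:
  k1 = f(0.000000, 1.820000) = -0.330000
  k2 = f(0.060000, 1.800200) = -0.312881
  k3 = f(0.060000, 1.801227) = -0.313908
  k4 = f(0.120000, 1.782331) = -0.303046
  y ← 1.820000 + (0.12/6)·(k1 + 2k2 + 2k3 + k4) = 1.782267
y(0.12) ≈ 1.7823

1.7823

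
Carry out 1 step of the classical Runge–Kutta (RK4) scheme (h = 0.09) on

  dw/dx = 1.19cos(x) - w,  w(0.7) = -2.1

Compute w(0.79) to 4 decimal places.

RK4: k1 = f(x_n, w_n); k2 = f(x_n + h/2, w_n + (h/2)·k1); k3 = f(x_n + h/2, w_n + (h/2)·k2); k4 = f(x_n + h, w_n + h·k3); w_{n+1} = w_n + (h/6)·(k1 + 2k2 + 2k3 + k4).
x=0.700000, w=-2.100000:
  k1 = f(0.700000, -2.100000) = 3.010162
  k2 = f(0.745000, -1.964543) = 2.839297
  k3 = f(0.745000, -1.972232) = 2.846986
  k4 = f(0.790000, -1.843771) = 2.681347
  w ← -2.100000 + (0.09/6)·(k1 + 2k2 + 2k3 + k4) = -1.844039
w(0.79) ≈ -1.8440

-1.8440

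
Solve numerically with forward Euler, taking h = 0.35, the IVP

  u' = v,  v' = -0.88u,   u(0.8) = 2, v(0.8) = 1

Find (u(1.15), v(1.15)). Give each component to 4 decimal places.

2.3500, 0.3840

Euler on (u,v): u_{n+1} = u_n + h·u', v_{n+1} = v_n + h·v'.
0.800000: (2.000000, 1.000000); f=(1.000000, -1.760000) → (2.350000, 0.384000)
(u(1.15), v(1.15)) ≈ (2.3500, 0.3840)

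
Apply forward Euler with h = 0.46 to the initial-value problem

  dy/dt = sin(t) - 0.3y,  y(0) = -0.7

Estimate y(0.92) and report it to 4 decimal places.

Euler: y_{n+1} = y_n + h·f(t_n, y_n).
t=0.000000, y=-0.700000: f=0.210000 → y ← -0.700000 + 0.46·0.210000 = -0.603400
t=0.460000, y=-0.603400: f=0.624968 → y ← -0.603400 + 0.46·0.624968 = -0.315915
y(0.92) ≈ -0.3159

-0.3159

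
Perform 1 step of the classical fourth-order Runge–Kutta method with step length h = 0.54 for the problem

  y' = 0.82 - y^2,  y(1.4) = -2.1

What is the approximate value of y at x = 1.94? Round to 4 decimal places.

-20.7032

RK4: k1 = f(x_n, y_n); k2 = f(x_n + h/2, y_n + (h/2)·k1); k3 = f(x_n + h/2, y_n + (h/2)·k2); k4 = f(x_n + h, y_n + h·k3); y_{n+1} = y_n + (h/6)·(k1 + 2k2 + 2k3 + k4).
x=1.400000, y=-2.100000:
  k1 = f(1.400000, -2.100000) = -3.590000
  k2 = f(1.670000, -3.069300) = -8.600602
  k3 = f(1.670000, -4.422163) = -18.735523
  k4 = f(1.940000, -12.217182) = -148.439542
  y ← -2.100000 + (0.54/6)·(k1 + 2k2 + 2k3 + k4) = -20.703161
y(1.94) ≈ -20.7032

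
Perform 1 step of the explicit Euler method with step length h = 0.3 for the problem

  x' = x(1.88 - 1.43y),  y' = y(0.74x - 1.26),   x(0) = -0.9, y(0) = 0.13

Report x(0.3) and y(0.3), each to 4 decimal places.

Euler on (x,y): x_{n+1} = x_n + h·x', y_{n+1} = y_n + h·y'.
0.000000: (-0.900000, 0.130000); f=(-1.524690, -0.250380) → (-1.357407, 0.054886)
(x(0.3), y(0.3)) ≈ (-1.3574, 0.0549)

-1.3574, 0.0549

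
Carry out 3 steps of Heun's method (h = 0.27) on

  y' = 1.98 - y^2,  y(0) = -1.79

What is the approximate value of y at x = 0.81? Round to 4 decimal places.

Heun: k1 = f(x_n, y_n); k2 = f(x_n + h, y_n + h·k1); y_{n+1} = y_n + (h/2)·(k1 + k2).
x=0.000000, y=-1.790000:
  k1 = f(0.000000, -1.790000) = -1.224100
  k2 = f(0.270000, -2.120507) = -2.516550
  y ← -1.790000 + (0.27/2)·(-1.224100 + (-2.516550)) = -2.294988
x=0.270000, y=-2.294988:
  k1 = f(0.270000, -2.294988) = -3.286969
  k2 = f(0.540000, -3.182469) = -8.148111
  y ← -2.294988 + (0.27/2)·(-3.286969 + (-8.148111)) = -3.838723
x=0.540000, y=-3.838723:
  k1 = f(0.540000, -3.838723) = -12.755798
  k2 = f(0.810000, -7.282789) = -51.059015
  y ← -3.838723 + (0.27/2)·(-12.755798 + (-51.059015)) = -12.453723
y(0.81) ≈ -12.4537

-12.4537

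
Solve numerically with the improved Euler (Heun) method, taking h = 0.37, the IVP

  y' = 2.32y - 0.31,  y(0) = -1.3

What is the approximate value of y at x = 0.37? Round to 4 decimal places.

Heun: k1 = f(x_n, y_n); k2 = f(x_n + h, y_n + h·k1); y_{n+1} = y_n + (h/2)·(k1 + k2).
x=0.000000, y=-1.300000:
  k1 = f(0.000000, -1.300000) = -3.326000
  k2 = f(0.370000, -2.530620) = -6.181038
  y ← -1.300000 + (0.37/2)·(-3.326000 + (-6.181038)) = -3.058802
y(0.37) ≈ -3.0588

-3.0588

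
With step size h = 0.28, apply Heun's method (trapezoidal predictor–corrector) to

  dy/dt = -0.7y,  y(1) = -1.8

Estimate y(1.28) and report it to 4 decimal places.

Heun: k1 = f(t_n, y_n); k2 = f(t_n + h, y_n + h·k1); y_{n+1} = y_n + (h/2)·(k1 + k2).
t=1.000000, y=-1.800000:
  k1 = f(1.000000, -1.800000) = 1.260000
  k2 = f(1.280000, -1.447200) = 1.013040
  y ← -1.800000 + (0.28/2)·(1.260000 + 1.013040) = -1.481774
y(1.28) ≈ -1.4818

-1.4818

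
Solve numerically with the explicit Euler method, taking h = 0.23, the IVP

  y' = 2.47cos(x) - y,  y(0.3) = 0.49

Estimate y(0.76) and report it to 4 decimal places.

Euler: y_{n+1} = y_n + h·f(x_n, y_n).
x=0.300000, y=0.490000: f=1.869681 → y ← 0.490000 + 0.23·1.869681 = 0.920027
x=0.530000, y=0.920027: f=1.211107 → y ← 0.920027 + 0.23·1.211107 = 1.198581
y(0.76) ≈ 1.1986

1.1986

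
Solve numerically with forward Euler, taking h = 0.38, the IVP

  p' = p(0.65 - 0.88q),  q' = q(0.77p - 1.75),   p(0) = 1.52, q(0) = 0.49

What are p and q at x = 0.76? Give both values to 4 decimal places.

Euler on (p,q): p_{n+1} = p_n + h·p', q_{n+1} = q_n + h·q'.
0.000000: (1.520000, 0.490000); f=(0.332576, -0.284004) → (1.646379, 0.382078)
0.380000: (1.646379, 0.382078); f=(0.516586, -0.184272) → (1.842682, 0.312055)
(p(0.76), q(0.76)) ≈ (1.8427, 0.3121)

1.8427, 0.3121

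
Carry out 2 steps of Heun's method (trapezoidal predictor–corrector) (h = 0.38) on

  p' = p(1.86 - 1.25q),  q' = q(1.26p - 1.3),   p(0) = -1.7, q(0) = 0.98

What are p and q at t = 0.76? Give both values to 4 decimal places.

-5.2922, 0.6197

Heun on (p,q): k1 = f(t_n, state_n); k2 = f(t_n + h, state_n + h·k1); state_{n+1} = state_n + (h/2)·(k1 + k2).
0.000000: (-1.700000, 0.980000)
  k1 = (-1.079500, -3.373160)
  predictor → (-2.110210, -0.301801)
  k2 = (-4.721069, 1.194789)
  → (-2.802108, 0.566109)
0.380000: (-2.802108, 0.566109)
  k1 = (-3.229046, -2.734680)
  predictor → (-4.029146, -0.473069)
  k2 = (-9.876791, 3.016630)
  → (-5.292217, 0.619680)
(p(0.76), q(0.76)) ≈ (-5.2922, 0.6197)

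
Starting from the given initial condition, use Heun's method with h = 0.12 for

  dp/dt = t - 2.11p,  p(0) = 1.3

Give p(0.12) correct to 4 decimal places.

Heun: k1 = f(t_n, p_n); k2 = f(t_n + h, p_n + h·k1); p_{n+1} = p_n + (h/2)·(k1 + k2).
t=0.000000, p=1.300000:
  k1 = f(0.000000, 1.300000) = -2.743000
  k2 = f(0.120000, 0.970840) = -1.928472
  p ← 1.300000 + (0.12/2)·(-2.743000 + (-1.928472)) = 1.019712
p(0.12) ≈ 1.0197

1.0197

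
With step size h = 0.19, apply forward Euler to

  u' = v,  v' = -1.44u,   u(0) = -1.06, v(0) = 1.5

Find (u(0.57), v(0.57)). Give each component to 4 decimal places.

Euler on (u,v): u_{n+1} = u_n + h·u', v_{n+1} = v_n + h·v'.
0.000000: (-1.060000, 1.500000); f=(1.500000, 1.526400) → (-0.775000, 1.790016)
0.190000: (-0.775000, 1.790016); f=(1.790016, 1.116000) → (-0.434897, 2.002056)
0.380000: (-0.434897, 2.002056); f=(2.002056, 0.626252) → (-0.054506, 2.121044)
(u(0.57), v(0.57)) ≈ (-0.0545, 2.1210)

-0.0545, 2.1210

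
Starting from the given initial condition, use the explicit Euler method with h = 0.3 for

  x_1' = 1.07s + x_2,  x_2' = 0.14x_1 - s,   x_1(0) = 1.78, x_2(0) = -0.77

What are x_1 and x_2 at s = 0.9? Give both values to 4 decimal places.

1.4133, -0.8398

Euler on (x_1,x_2): x_1_{n+1} = x_1_n + h·x_1', x_2_{n+1} = x_2_n + h·x_2'.
0.000000: (1.780000, -0.770000); f=(-0.770000, 0.249200) → (1.549000, -0.695240)
0.300000: (1.549000, -0.695240); f=(-0.374240, -0.083140) → (1.436728, -0.720182)
0.600000: (1.436728, -0.720182); f=(-0.078182, -0.398858) → (1.413273, -0.839839)
(x_1(0.9), x_2(0.9)) ≈ (1.4133, -0.8398)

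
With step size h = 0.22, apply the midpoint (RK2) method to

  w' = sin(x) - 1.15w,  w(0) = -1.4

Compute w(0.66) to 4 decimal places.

Midpoint: k1 = f(x_n, w_n); k2 = f(x_n + h/2, w_n + (h/2)·k1); w_{n+1} = w_n + h·k2.
x=0.000000, w=-1.400000:
  k1 = f(0.000000, -1.400000) = 1.610000
  k2 = f(0.110000, -1.222900) = 1.516113
  w ← -1.400000 + 0.22·1.516113 = -1.066455
x=0.220000, w=-1.066455:
  k1 = f(0.220000, -1.066455) = 1.444653
  k2 = f(0.330000, -0.907543) = 1.367718
  w ← -1.066455 + 0.22·1.367718 = -0.765557
x=0.440000, w=-0.765557:
  k1 = f(0.440000, -0.765557) = 1.306330
  k2 = f(0.550000, -0.621861) = 1.237827
  w ← -0.765557 + 0.22·1.237827 = -0.493235
w(0.66) ≈ -0.4932

-0.4932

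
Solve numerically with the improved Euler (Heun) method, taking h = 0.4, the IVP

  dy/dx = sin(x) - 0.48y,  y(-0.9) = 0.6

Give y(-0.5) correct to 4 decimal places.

0.2734

Heun: k1 = f(x_n, y_n); k2 = f(x_n + h, y_n + h·k1); y_{n+1} = y_n + (h/2)·(k1 + k2).
x=-0.900000, y=0.600000:
  k1 = f(-0.900000, 0.600000) = -1.071327
  k2 = f(-0.500000, 0.171469) = -0.561731
  y ← 0.600000 + (0.4/2)·(-1.071327 + (-0.561731)) = 0.273388
y(-0.5) ≈ 0.2734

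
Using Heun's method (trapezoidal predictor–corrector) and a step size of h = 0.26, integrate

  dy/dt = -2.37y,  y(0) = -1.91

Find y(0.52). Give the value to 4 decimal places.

-0.6285

Heun: k1 = f(t_n, y_n); k2 = f(t_n + h, y_n + h·k1); y_{n+1} = y_n + (h/2)·(k1 + k2).
t=0.000000, y=-1.910000:
  k1 = f(0.000000, -1.910000) = 4.526700
  k2 = f(0.260000, -0.733058) = 1.737347
  y ← -1.910000 + (0.26/2)·(4.526700 + 1.737347) = -1.095674
t=0.260000, y=-1.095674:
  k1 = f(0.260000, -1.095674) = 2.596747
  k2 = f(0.520000, -0.420520) = 0.996631
  y ← -1.095674 + (0.26/2)·(2.596747 + 0.996631) = -0.628535
y(0.52) ≈ -0.6285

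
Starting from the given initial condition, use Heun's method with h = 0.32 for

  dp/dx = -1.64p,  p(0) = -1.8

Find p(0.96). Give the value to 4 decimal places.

Heun: k1 = f(x_n, p_n); k2 = f(x_n + h, p_n + h·k1); p_{n+1} = p_n + (h/2)·(k1 + k2).
x=0.000000, p=-1.800000:
  k1 = f(0.000000, -1.800000) = 2.952000
  k2 = f(0.320000, -0.855360) = 1.402790
  p ← -1.800000 + (0.32/2)·(2.952000 + 1.402790) = -1.103234
x=0.320000, p=-1.103234:
  k1 = f(0.320000, -1.103234) = 1.809303
  k2 = f(0.640000, -0.524257) = 0.859781
  p ← -1.103234 + (0.32/2)·(1.809303 + 0.859781) = -0.676180
x=0.640000, p=-0.676180:
  k1 = f(0.640000, -0.676180) = 1.108935
  k2 = f(0.960000, -0.321321) = 0.526966
  p ← -0.676180 + (0.32/2)·(1.108935 + 0.526966) = -0.414436
p(0.96) ≈ -0.4144

-0.4144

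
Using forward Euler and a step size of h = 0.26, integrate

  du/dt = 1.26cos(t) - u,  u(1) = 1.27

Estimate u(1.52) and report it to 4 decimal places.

Euler: u_{n+1} = u_n + h·f(t_n, u_n).
t=1.000000, u=1.270000: f=-0.589219 → u ← 1.270000 + 0.26·(-0.589219) = 1.116803
t=1.260000, u=1.116803: f=-0.731474 → u ← 1.116803 + 0.26·(-0.731474) = 0.926620
u(1.52) ≈ 0.9266

0.9266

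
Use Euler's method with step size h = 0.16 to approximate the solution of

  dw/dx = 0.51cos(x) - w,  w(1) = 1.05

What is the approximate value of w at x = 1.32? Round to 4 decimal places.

Euler: w_{n+1} = w_n + h·f(x_n, w_n).
x=1.000000, w=1.050000: f=-0.774446 → w ← 1.050000 + 0.16·(-0.774446) = 0.926089
x=1.160000, w=0.926089: f=-0.722426 → w ← 0.926089 + 0.16·(-0.722426) = 0.810501
w(1.32) ≈ 0.8105

0.8105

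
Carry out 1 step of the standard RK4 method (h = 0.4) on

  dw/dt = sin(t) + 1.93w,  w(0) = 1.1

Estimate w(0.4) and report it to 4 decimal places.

RK4: k1 = f(t_n, w_n); k2 = f(t_n + h/2, w_n + (h/2)·k1); k3 = f(t_n + h/2, w_n + (h/2)·k2); k4 = f(t_n + h, w_n + h·k3); w_{n+1} = w_n + (h/6)·(k1 + 2k2 + 2k3 + k4).
t=0.000000, w=1.100000:
  k1 = f(0.000000, 1.100000) = 2.123000
  k2 = f(0.200000, 1.524600) = 3.141147
  k3 = f(0.200000, 1.728229) = 3.534152
  k4 = f(0.400000, 2.513661) = 5.240784
  w ← 1.100000 + (0.4/6)·(k1 + 2k2 + 2k3 + k4) = 2.480959
w(0.4) ≈ 2.4810

2.4810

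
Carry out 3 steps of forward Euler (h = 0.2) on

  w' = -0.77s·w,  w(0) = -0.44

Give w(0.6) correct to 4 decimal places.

-0.4002

Euler: w_{n+1} = w_n + h·f(s_n, w_n).
s=0.000000, w=-0.440000: f=0.000000 → w ← -0.440000 + 0.2·0.000000 = -0.440000
s=0.200000, w=-0.440000: f=0.067760 → w ← -0.440000 + 0.2·0.067760 = -0.426448
s=0.400000, w=-0.426448: f=0.131346 → w ← -0.426448 + 0.2·0.131346 = -0.400179
w(0.6) ≈ -0.4002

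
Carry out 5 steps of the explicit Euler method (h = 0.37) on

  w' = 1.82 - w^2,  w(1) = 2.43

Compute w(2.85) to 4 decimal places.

1.3491

Euler: w_{n+1} = w_n + h·f(s_n, w_n).
s=1.000000, w=2.430000: f=-4.084900 → w ← 2.430000 + 0.37·(-4.084900) = 0.918587
s=1.370000, w=0.918587: f=0.976198 → w ← 0.918587 + 0.37·0.976198 = 1.279780
s=1.740000, w=1.279780: f=0.182163 → w ← 1.279780 + 0.37·0.182163 = 1.347180
s=2.110000, w=1.347180: f=0.005105 → w ← 1.347180 + 0.37·0.005105 = 1.349069
s=2.480000, w=1.349069: f=0.000012 → w ← 1.349069 + 0.37·0.000012 = 1.349074
w(2.85) ≈ 1.3491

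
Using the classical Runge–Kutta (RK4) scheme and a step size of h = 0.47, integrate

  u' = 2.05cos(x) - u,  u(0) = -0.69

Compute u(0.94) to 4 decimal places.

RK4: k1 = f(x_n, u_n); k2 = f(x_n + h/2, u_n + (h/2)·k1); k3 = f(x_n + h/2, u_n + (h/2)·k2); k4 = f(x_n + h, u_n + h·k3); u_{n+1} = u_n + (h/6)·(k1 + 2k2 + 2k3 + k4).
x=0.000000, u=-0.690000:
  k1 = f(0.000000, -0.690000) = 2.740000
  k2 = f(0.235000, -0.046100) = 2.039754
  k3 = f(0.235000, -0.210658) = 2.204312
  k4 = f(0.470000, 0.346027) = 1.481688
  u ← -0.690000 + (0.47/6)·(k1 + 2k2 + 2k3 + k4) = 0.305603
x=0.470000, u=0.305603:
  k1 = f(0.470000, 0.305603) = 1.522112
  k2 = f(0.705000, 0.663299) = 0.898005
  k3 = f(0.705000, 0.516634) = 1.044670
  k4 = f(0.940000, 0.796598) = 0.412468
  u ← 0.305603 + (0.47/6)·(k1 + 2k2 + 2k3 + k4) = 0.761497
u(0.94) ≈ 0.7615

0.7615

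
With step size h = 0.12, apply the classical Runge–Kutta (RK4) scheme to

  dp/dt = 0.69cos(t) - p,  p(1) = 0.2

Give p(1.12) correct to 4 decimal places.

RK4: k1 = f(t_n, p_n); k2 = f(t_n + h/2, p_n + (h/2)·k1); k3 = f(t_n + h/2, p_n + (h/2)·k2); k4 = f(t_n + h, p_n + h·k3); p_{n+1} = p_n + (h/6)·(k1 + 2k2 + 2k3 + k4).
t=1.000000, p=0.200000:
  k1 = f(1.000000, 0.200000) = 0.172809
  k2 = f(1.060000, 0.210369) = 0.126953
  k3 = f(1.060000, 0.207617) = 0.129705
  k4 = f(1.120000, 0.215565) = 0.085056
  p ← 0.200000 + (0.12/6)·(k1 + 2k2 + 2k3 + k4) = 0.215424
p(1.12) ≈ 0.2154

0.2154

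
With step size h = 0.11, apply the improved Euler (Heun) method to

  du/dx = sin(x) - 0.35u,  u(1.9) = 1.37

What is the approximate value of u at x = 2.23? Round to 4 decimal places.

Heun: k1 = f(x_n, u_n); k2 = f(x_n + h, u_n + h·k1); u_{n+1} = u_n + (h/2)·(k1 + k2).
x=1.900000, u=1.370000:
  k1 = f(1.900000, 1.370000) = 0.466800
  k2 = f(2.010000, 1.421348) = 0.407619
  u ← 1.370000 + (0.11/2)·(0.466800 + 0.407619) = 1.418093
x=2.010000, u=1.418093:
  k1 = f(2.010000, 1.418093) = 0.408758
  k2 = f(2.120000, 1.463056) = 0.340871
  u ← 1.418093 + (0.11/2)·(0.408758 + 0.340871) = 1.459323
x=2.120000, u=1.459323:
  k1 = f(2.120000, 1.459323) = 0.342178
  k2 = f(2.230000, 1.496962) = 0.266543
  u ← 1.459323 + (0.11/2)·(0.342178 + 0.266543) = 1.492802
u(2.23) ≈ 1.4928

1.4928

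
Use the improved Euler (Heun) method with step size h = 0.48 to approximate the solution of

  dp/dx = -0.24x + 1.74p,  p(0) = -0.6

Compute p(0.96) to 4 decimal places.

Heun: k1 = f(x_n, p_n); k2 = f(x_n + h, p_n + h·k1); p_{n+1} = p_n + (h/2)·(k1 + k2).
x=0.000000, p=-0.600000:
  k1 = f(0.000000, -0.600000) = -1.044000
  k2 = f(0.480000, -1.101120) = -2.031149
  p ← -0.600000 + (0.48/2)·(-1.044000 + (-2.031149)) = -1.338036
x=0.480000, p=-1.338036:
  k1 = f(0.480000, -1.338036) = -2.443382
  k2 = f(0.960000, -2.510859) = -4.599295
  p ← -1.338036 + (0.48/2)·(-2.443382 + (-4.599295)) = -3.028278
p(0.96) ≈ -3.0283

-3.0283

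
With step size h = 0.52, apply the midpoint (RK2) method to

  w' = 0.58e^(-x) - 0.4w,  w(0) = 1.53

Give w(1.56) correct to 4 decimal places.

Midpoint: k1 = f(x_n, w_n); k2 = f(x_n + h/2, w_n + (h/2)·k1); w_{n+1} = w_n + h·k2.
x=0.000000, w=1.530000:
  k1 = f(0.000000, 1.530000) = -0.032000
  k2 = f(0.260000, 1.521680) = -0.161462
  w ← 1.530000 + 0.52·(-0.161462) = 1.446040
x=0.520000, w=1.446040:
  k1 = f(0.520000, 1.446040) = -0.233594
  k2 = f(0.780000, 1.385305) = -0.288247
  w ← 1.446040 + 0.52·(-0.288247) = 1.296151
x=1.040000, w=1.296151:
  k1 = f(1.040000, 1.296151) = -0.313457
  k2 = f(1.300000, 1.214653) = -0.327793
  w ← 1.296151 + 0.52·(-0.327793) = 1.125699
w(1.56) ≈ 1.1257

1.1257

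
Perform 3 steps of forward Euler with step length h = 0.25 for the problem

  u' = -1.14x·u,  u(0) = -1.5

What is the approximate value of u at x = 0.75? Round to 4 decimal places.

-1.1946

Euler: u_{n+1} = u_n + h·f(x_n, u_n).
x=0.000000, u=-1.500000: f=0.000000 → u ← -1.500000 + 0.25·0.000000 = -1.500000
x=0.250000, u=-1.500000: f=0.427500 → u ← -1.500000 + 0.25·0.427500 = -1.393125
x=0.500000, u=-1.393125: f=0.794081 → u ← -1.393125 + 0.25·0.794081 = -1.194605
u(0.75) ≈ -1.1946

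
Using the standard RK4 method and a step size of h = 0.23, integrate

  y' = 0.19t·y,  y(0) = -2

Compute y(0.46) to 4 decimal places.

RK4: k1 = f(t_n, y_n); k2 = f(t_n + h/2, y_n + (h/2)·k1); k3 = f(t_n + h/2, y_n + (h/2)·k2); k4 = f(t_n + h, y_n + h·k3); y_{n+1} = y_n + (h/6)·(k1 + 2k2 + 2k3 + k4).
t=0.000000, y=-2.000000:
  k1 = f(0.000000, -2.000000) = 0.000000
  k2 = f(0.115000, -2.000000) = -0.043700
  k3 = f(0.115000, -2.005025) = -0.043810
  k4 = f(0.230000, -2.010076) = -0.087840
  y ← -2.000000 + (0.23/6)·(k1 + 2k2 + 2k3 + k4) = -2.010076
t=0.230000, y=-2.010076:
  k1 = f(0.230000, -2.010076) = -0.087840
  k2 = f(0.345000, -2.020178) = -0.132423
  k3 = f(0.345000, -2.025305) = -0.132759
  k4 = f(0.460000, -2.040611) = -0.178349
  y ← -2.010076 + (0.23/6)·(k1 + 2k2 + 2k3 + k4) = -2.040611
y(0.46) ≈ -2.0406

-2.0406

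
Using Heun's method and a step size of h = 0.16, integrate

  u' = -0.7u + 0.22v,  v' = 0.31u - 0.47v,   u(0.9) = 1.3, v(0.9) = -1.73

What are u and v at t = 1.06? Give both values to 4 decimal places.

Heun on (u,v): k1 = f(t_n, state_n); k2 = f(t_n + h, state_n + h·k1); state_{n+1} = state_n + (h/2)·(k1 + k2).
0.900000: (1.300000, -1.730000)
  k1 = (-1.290600, 1.216100)
  predictor → (1.093504, -1.535424)
  k2 = (-1.103246, 1.060636)
  → (1.108492, -1.547861)
(u(1.06), v(1.06)) ≈ (1.1085, -1.5479)

1.1085, -1.5479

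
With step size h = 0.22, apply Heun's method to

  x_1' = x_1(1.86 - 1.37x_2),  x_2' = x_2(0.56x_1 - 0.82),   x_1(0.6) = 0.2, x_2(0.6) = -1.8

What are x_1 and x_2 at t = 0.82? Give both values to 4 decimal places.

0.4644, -1.5593

Heun on (x_1,x_2): k1 = f(t_n, state_n); k2 = f(t_n + h, state_n + h·k1); state_{n+1} = state_n + (h/2)·(k1 + k2).
0.600000: (0.200000, -1.800000)
  k1 = (0.865200, 1.274400)
  predictor → (0.390344, -1.519632)
  k2 = (1.538695, 0.913918)
  → (0.464428, -1.559285)
(x_1(0.82), x_2(0.82)) ≈ (0.4644, -1.5593)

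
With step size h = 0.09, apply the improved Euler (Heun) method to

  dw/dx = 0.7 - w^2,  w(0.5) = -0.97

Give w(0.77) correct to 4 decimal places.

-1.0556

Heun: k1 = f(x_n, w_n); k2 = f(x_n + h, w_n + h·k1); w_{n+1} = w_n + (h/2)·(k1 + k2).
x=0.500000, w=-0.970000:
  k1 = f(0.500000, -0.970000) = -0.240900
  k2 = f(0.590000, -0.991681) = -0.283431
  w ← -0.970000 + (0.09/2)·(-0.240900 + (-0.283431)) = -0.993595
x=0.590000, w=-0.993595:
  k1 = f(0.590000, -0.993595) = -0.287231
  k2 = f(0.680000, -1.019446) = -0.339269
  w ← -0.993595 + (0.09/2)·(-0.287231 + (-0.339269)) = -1.021787
x=0.680000, w=-1.021787:
  k1 = f(0.680000, -1.021787) = -0.344050
  k2 = f(0.770000, -1.052752) = -0.408287
  w ← -1.021787 + (0.09/2)·(-0.344050 + (-0.408287)) = -1.055643
w(0.77) ≈ -1.0556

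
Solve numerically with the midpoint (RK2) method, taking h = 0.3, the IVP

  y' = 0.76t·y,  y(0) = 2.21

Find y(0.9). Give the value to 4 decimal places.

Midpoint: k1 = f(t_n, y_n); k2 = f(t_n + h/2, y_n + (h/2)·k1); y_{n+1} = y_n + h·k2.
t=0.000000, y=2.210000:
  k1 = f(0.000000, 2.210000) = 0.000000
  k2 = f(0.150000, 2.210000) = 0.251940
  y ← 2.210000 + 0.3·0.251940 = 2.285582
t=0.300000, y=2.285582:
  k1 = f(0.300000, 2.285582) = 0.521113
  k2 = f(0.450000, 2.363749) = 0.808402
  y ← 2.285582 + 0.3·0.808402 = 2.528103
t=0.600000, y=2.528103:
  k1 = f(0.600000, 2.528103) = 1.152815
  k2 = f(0.750000, 2.701025) = 1.539584
  y ← 2.528103 + 0.3·1.539584 = 2.989978
y(0.9) ≈ 2.9900

2.9900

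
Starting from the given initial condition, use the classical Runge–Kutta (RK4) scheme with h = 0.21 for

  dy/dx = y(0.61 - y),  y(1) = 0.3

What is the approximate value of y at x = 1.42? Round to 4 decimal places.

RK4: k1 = f(x_n, y_n); k2 = f(x_n + h/2, y_n + (h/2)·k1); k3 = f(x_n + h/2, y_n + (h/2)·k2); k4 = f(x_n + h, y_n + h·k3); y_{n+1} = y_n + (h/6)·(k1 + 2k2 + 2k3 + k4).
x=1.000000, y=0.300000:
  k1 = f(1.000000, 0.300000) = 0.093000
  k2 = f(1.105000, 0.309765) = 0.093002
  k3 = f(1.105000, 0.309765) = 0.093002
  k4 = f(1.210000, 0.319530) = 0.092814
  y ← 0.300000 + (0.21/6)·(k1 + 2k2 + 2k3 + k4) = 0.319524
x=1.210000, y=0.319524:
  k1 = f(1.210000, 0.319524) = 0.092814
  k2 = f(1.315000, 0.329269) = 0.092436
  k3 = f(1.315000, 0.329230) = 0.092438
  k4 = f(1.420000, 0.338936) = 0.091873
  y ← 0.319524 + (0.21/6)·(k1 + 2k2 + 2k3 + k4) = 0.338929
y(1.42) ≈ 0.3389

0.3389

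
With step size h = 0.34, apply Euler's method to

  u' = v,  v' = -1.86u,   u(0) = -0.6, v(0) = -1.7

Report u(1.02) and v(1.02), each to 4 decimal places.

Euler on (u,v): u_{n+1} = u_n + h·u', v_{n+1} = v_n + h·v'.
0.000000: (-0.600000, -1.700000); f=(-1.700000, 1.116000) → (-1.178000, -1.320560)
0.340000: (-1.178000, -1.320560); f=(-1.320560, 2.191080) → (-1.626990, -0.575593)
0.680000: (-1.626990, -0.575593); f=(-0.575593, 3.026202) → (-1.822692, 0.453316)
(u(1.02), v(1.02)) ≈ (-1.8227, 0.4533)

-1.8227, 0.4533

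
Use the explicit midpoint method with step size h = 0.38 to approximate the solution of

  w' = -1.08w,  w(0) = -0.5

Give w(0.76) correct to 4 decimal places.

Midpoint: k1 = f(x_n, w_n); k2 = f(x_n + h/2, w_n + (h/2)·k1); w_{n+1} = w_n + h·k2.
x=0.000000, w=-0.500000:
  k1 = f(0.000000, -0.500000) = 0.540000
  k2 = f(0.190000, -0.397400) = 0.429192
  w ← -0.500000 + 0.38·0.429192 = -0.336907
x=0.380000, w=-0.336907:
  k1 = f(0.380000, -0.336907) = 0.363860
  k2 = f(0.570000, -0.267774) = 0.289196
  w ← -0.336907 + 0.38·0.289196 = -0.227013
w(0.76) ≈ -0.2270

-0.2270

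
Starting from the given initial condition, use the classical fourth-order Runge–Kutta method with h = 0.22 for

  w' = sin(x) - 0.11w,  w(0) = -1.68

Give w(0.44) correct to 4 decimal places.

RK4: k1 = f(x_n, w_n); k2 = f(x_n + h/2, w_n + (h/2)·k1); k3 = f(x_n + h/2, w_n + (h/2)·k2); k4 = f(x_n + h, w_n + h·k3); w_{n+1} = w_n + (h/6)·(k1 + 2k2 + 2k3 + k4).
x=0.000000, w=-1.680000:
  k1 = f(0.000000, -1.680000) = 0.184800
  k2 = f(0.110000, -1.659672) = 0.292342
  k3 = f(0.110000, -1.647842) = 0.291041
  k4 = f(0.220000, -1.615971) = 0.395986
  w ← -1.680000 + (0.22/6)·(k1 + 2k2 + 2k3 + k4) = -1.615923
x=0.220000, w=-1.615923:
  k1 = f(0.220000, -1.615923) = 0.395981
  k2 = f(0.330000, -1.572365) = 0.497003
  k3 = f(0.330000, -1.561253) = 0.495781
  k4 = f(0.440000, -1.506851) = 0.591693
  w ← -1.615923 + (0.22/6)·(k1 + 2k2 + 2k3 + k4) = -1.506904
w(0.44) ≈ -1.5069

-1.5069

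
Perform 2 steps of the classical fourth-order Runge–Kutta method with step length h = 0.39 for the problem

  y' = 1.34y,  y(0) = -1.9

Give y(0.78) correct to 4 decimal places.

RK4: k1 = f(t_n, y_n); k2 = f(t_n + h/2, y_n + (h/2)·k1); k3 = f(t_n + h/2, y_n + (h/2)·k2); k4 = f(t_n + h, y_n + h·k3); y_{n+1} = y_n + (h/6)·(k1 + 2k2 + 2k3 + k4).
t=0.000000, y=-1.900000:
  k1 = f(0.000000, -1.900000) = -2.546000
  k2 = f(0.195000, -2.396470) = -3.211270
  k3 = f(0.195000, -2.526198) = -3.385105
  k4 = f(0.390000, -3.220191) = -4.315056
  y ← -1.900000 + (0.39/6)·(k1 + 2k2 + 2k3 + k4) = -3.203497
t=0.390000, y=-3.203497:
  k1 = f(0.390000, -3.203497) = -4.292686
  k2 = f(0.585000, -4.040571) = -5.414365
  k3 = f(0.585000, -4.259299) = -5.707460
  k4 = f(0.780000, -5.429407) = -7.275405
  y ← -3.203497 + (0.39/6)·(k1 + 2k2 + 2k3 + k4) = -5.401261
y(0.78) ≈ -5.4013

-5.4013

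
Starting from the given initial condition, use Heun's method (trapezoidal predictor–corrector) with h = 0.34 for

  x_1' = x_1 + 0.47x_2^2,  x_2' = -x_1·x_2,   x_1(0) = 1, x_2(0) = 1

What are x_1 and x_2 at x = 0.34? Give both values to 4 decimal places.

Heun on (x_1,x_2): k1 = f(x_n, state_n); k2 = f(x_n + h, state_n + h·k1); state_{n+1} = state_n + (h/2)·(k1 + k2).
0.000000: (1.000000, 1.000000)
  k1 = (1.470000, -1.000000)
  predictor → (1.499800, 0.660000)
  k2 = (1.704532, -0.989868)
  → (1.539670, 0.661722)
(x_1(0.34), x_2(0.34)) ≈ (1.5397, 0.6617)

1.5397, 0.6617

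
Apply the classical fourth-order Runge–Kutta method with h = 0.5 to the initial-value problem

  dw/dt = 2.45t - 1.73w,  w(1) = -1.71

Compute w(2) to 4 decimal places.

RK4: k1 = f(t_n, w_n); k2 = f(t_n + h/2, w_n + (h/2)·k1); k3 = f(t_n + h/2, w_n + (h/2)·k2); k4 = f(t_n + h, w_n + h·k3); w_{n+1} = w_n + (h/6)·(k1 + 2k2 + 2k3 + k4).
t=1.000000, w=-1.710000:
  k1 = f(1.000000, -1.710000) = 5.408300
  k2 = f(1.250000, -0.357925) = 3.681710
  k3 = f(1.250000, -0.789572) = 4.428460
  k4 = f(1.500000, 0.504230) = 2.802682
  w ← -1.710000 + (0.5/6)·(k1 + 2k2 + 2k3 + k4) = 0.325944
t=1.500000, w=0.325944:
  k1 = f(1.500000, 0.325944) = 3.111118
  k2 = f(1.750000, 1.103723) = 2.378059
  k3 = f(1.750000, 0.920458) = 2.695107
  k4 = f(2.000000, 1.673497) = 2.004850
  w ← 0.325944 + (0.5/6)·(k1 + 2k2 + 2k3 + k4) = 1.597802
w(2) ≈ 1.5978

1.5978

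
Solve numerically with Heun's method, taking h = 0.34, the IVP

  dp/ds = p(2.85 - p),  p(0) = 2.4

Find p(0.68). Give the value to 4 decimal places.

Heun: k1 = f(s_n, p_n); k2 = f(s_n + h, p_n + h·k1); p_{n+1} = p_n + (h/2)·(k1 + k2).
s=0.000000, p=2.400000:
  k1 = f(0.000000, 2.400000) = 1.080000
  k2 = f(0.340000, 2.767200) = 0.229124
  p ← 2.400000 + (0.34/2)·(1.080000 + 0.229124) = 2.622551
s=0.340000, p=2.622551:
  k1 = f(0.340000, 2.622551) = 0.596496
  k2 = f(0.680000, 2.825360) = 0.069617
  p ← 2.622551 + (0.34/2)·(0.596496 + 0.069617) = 2.735790
p(0.68) ≈ 2.7358

2.7358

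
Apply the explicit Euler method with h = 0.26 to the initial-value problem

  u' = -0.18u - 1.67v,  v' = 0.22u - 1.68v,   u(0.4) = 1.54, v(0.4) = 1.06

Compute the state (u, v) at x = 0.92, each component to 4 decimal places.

Euler on (u,v): u_{n+1} = u_n + h·u', v_{n+1} = v_n + h·v'.
0.400000: (1.540000, 1.060000); f=(-2.047400, -1.442000) → (1.007676, 0.685080)
0.660000: (1.007676, 0.685080); f=(-1.325465, -0.929246) → (0.663055, 0.443476)
(u(0.92), v(0.92)) ≈ (0.6631, 0.4435)

0.6631, 0.4435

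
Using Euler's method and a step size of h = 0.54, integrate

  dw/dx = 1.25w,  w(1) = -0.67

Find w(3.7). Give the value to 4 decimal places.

-8.8338

Euler: w_{n+1} = w_n + h·f(x_n, w_n).
x=1.000000, w=-0.670000: f=-0.837500 → w ← -0.670000 + 0.54·(-0.837500) = -1.122250
x=1.540000, w=-1.122250: f=-1.402813 → w ← -1.122250 + 0.54·(-1.402813) = -1.879769
x=2.080000, w=-1.879769: f=-2.349711 → w ← -1.879769 + 0.54·(-2.349711) = -3.148613
x=2.620000, w=-3.148613: f=-3.935766 → w ← -3.148613 + 0.54·(-3.935766) = -5.273926
x=3.160000, w=-5.273926: f=-6.592408 → w ← -5.273926 + 0.54·(-6.592408) = -8.833826
w(3.7) ≈ -8.8338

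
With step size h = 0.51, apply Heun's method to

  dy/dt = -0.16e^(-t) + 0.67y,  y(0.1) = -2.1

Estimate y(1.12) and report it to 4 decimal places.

Heun: k1 = f(t_n, y_n); k2 = f(t_n + h, y_n + h·k1); y_{n+1} = y_n + (h/2)·(k1 + k2).
t=0.100000, y=-2.100000:
  k1 = f(0.100000, -2.100000) = -1.551774
  k2 = f(0.610000, -2.891405) = -2.024177
  y ← -2.100000 + (0.51/2)·(-1.551774 + (-2.024177)) = -3.011868
t=0.610000, y=-3.011868:
  k1 = f(0.610000, -3.011868) = -2.104887
  k2 = f(1.120000, -4.085360) = -2.789396
  y ← -3.011868 + (0.51/2)·(-2.104887 + (-2.789396)) = -4.259910
y(1.12) ≈ -4.2599

-4.2599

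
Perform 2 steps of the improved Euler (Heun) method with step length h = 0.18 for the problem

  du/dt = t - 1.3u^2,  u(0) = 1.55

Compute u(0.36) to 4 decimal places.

0.9680

Heun: k1 = f(t_n, u_n); k2 = f(t_n + h, u_n + h·k1); u_{n+1} = u_n + (h/2)·(k1 + k2).
t=0.000000, u=1.550000:
  k1 = f(0.000000, 1.550000) = -3.123250
  k2 = f(0.180000, 0.987815) = -1.088512
  u ← 1.550000 + (0.18/2)·(-3.123250 + (-1.088512)) = 1.170941
t=0.180000, u=1.170941:
  k1 = f(0.180000, 1.170941) = -1.602435
  k2 = f(0.360000, 0.882503) = -0.652455
  u ← 1.170941 + (0.18/2)·(-1.602435 + (-0.652455)) = 0.968001
u(0.36) ≈ 0.9680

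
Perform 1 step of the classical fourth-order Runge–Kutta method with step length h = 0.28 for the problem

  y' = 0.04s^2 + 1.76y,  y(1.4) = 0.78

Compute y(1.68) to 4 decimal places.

1.3105

RK4: k1 = f(s_n, y_n); k2 = f(s_n + h/2, y_n + (h/2)·k1); k3 = f(s_n + h/2, y_n + (h/2)·k2); k4 = f(s_n + h, y_n + h·k3); y_{n+1} = y_n + (h/6)·(k1 + 2k2 + 2k3 + k4).
s=1.400000, y=0.780000:
  k1 = f(1.400000, 0.780000) = 1.451200
  k2 = f(1.540000, 0.983168) = 1.825240
  k3 = f(1.540000, 1.035534) = 1.917403
  k4 = f(1.680000, 1.316873) = 2.430592
  y ← 0.780000 + (0.28/6)·(k1 + 2k2 + 2k3 + k4) = 1.310464
y(1.68) ≈ 1.3105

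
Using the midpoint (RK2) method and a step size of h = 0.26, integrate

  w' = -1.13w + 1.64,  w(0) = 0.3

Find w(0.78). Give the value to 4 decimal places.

0.9669

Midpoint: k1 = f(t_n, w_n); k2 = f(t_n + h/2, w_n + (h/2)·k1); w_{n+1} = w_n + h·k2.
t=0.000000, w=0.300000:
  k1 = f(0.000000, 0.300000) = 1.301000
  k2 = f(0.130000, 0.469130) = 1.109883
  w ← 0.300000 + 0.26·1.109883 = 0.588570
t=0.260000, w=0.588570:
  k1 = f(0.260000, 0.588570) = 0.974916
  k2 = f(0.390000, 0.715309) = 0.831701
  w ← 0.588570 + 0.26·0.831701 = 0.804812
t=0.520000, w=0.804812:
  k1 = f(0.520000, 0.804812) = 0.730563
  k2 = f(0.650000, 0.899785) = 0.623243
  w ← 0.804812 + 0.26·0.623243 = 0.966855
w(0.78) ≈ 0.9669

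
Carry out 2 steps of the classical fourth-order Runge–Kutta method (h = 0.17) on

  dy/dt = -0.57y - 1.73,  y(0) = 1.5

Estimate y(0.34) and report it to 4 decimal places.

0.7010

RK4: k1 = f(t_n, y_n); k2 = f(t_n + h/2, y_n + (h/2)·k1); k3 = f(t_n + h/2, y_n + (h/2)·k2); k4 = f(t_n + h, y_n + h·k3); y_{n+1} = y_n + (h/6)·(k1 + 2k2 + 2k3 + k4).
t=0.000000, y=1.500000:
  k1 = f(0.000000, 1.500000) = -2.585000
  k2 = f(0.085000, 1.280275) = -2.459757
  k3 = f(0.085000, 1.290921) = -2.465825
  k4 = f(0.170000, 1.080810) = -2.346062
  y ← 1.500000 + (0.17/6)·(k1 + 2k2 + 2k3 + k4) = 1.081170
t=0.170000, y=1.081170:
  k1 = f(0.170000, 1.081170) = -2.346267
  k2 = f(0.255000, 0.881738) = -2.232590
  k3 = f(0.255000, 0.891400) = -2.238098
  k4 = f(0.340000, 0.700694) = -2.129395
  y ← 1.081170 + (0.17/6)·(k1 + 2k2 + 2k3 + k4) = 0.701021
y(0.34) ≈ 0.7010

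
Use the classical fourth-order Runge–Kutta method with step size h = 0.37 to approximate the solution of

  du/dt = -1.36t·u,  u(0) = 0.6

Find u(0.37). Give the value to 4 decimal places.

RK4: k1 = f(t_n, u_n); k2 = f(t_n + h/2, u_n + (h/2)·k1); k3 = f(t_n + h/2, u_n + (h/2)·k2); k4 = f(t_n + h, u_n + h·k3); u_{n+1} = u_n + (h/6)·(k1 + 2k2 + 2k3 + k4).
t=0.000000, u=0.600000:
  k1 = f(0.000000, 0.600000) = 0.000000
  k2 = f(0.185000, 0.600000) = -0.150960
  k3 = f(0.185000, 0.572072) = -0.143933
  k4 = f(0.370000, 0.546745) = -0.275122
  u ← 0.600000 + (0.37/6)·(k1 + 2k2 + 2k3 + k4) = 0.546664
u(0.37) ≈ 0.5467

0.5467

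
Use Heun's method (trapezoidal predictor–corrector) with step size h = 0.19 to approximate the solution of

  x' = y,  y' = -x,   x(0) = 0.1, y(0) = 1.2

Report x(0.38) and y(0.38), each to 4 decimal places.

Heun on (x,y): k1 = f(t_n, state_n); k2 = f(t_n + h, state_n + h·k1); state_{n+1} = state_n + (h/2)·(k1 + k2).
0.000000: (0.100000, 1.200000)
  k1 = (1.200000, -0.100000)
  predictor → (0.328000, 1.181000)
  k2 = (1.181000, -0.328000)
  → (0.326195, 1.159340)
0.190000: (0.326195, 1.159340)
  k1 = (1.159340, -0.326195)
  predictor → (0.546470, 1.097363)
  k2 = (1.097363, -0.546470)
  → (0.540582, 1.076437)
(x(0.38), y(0.38)) ≈ (0.5406, 1.0764)

0.5406, 1.0764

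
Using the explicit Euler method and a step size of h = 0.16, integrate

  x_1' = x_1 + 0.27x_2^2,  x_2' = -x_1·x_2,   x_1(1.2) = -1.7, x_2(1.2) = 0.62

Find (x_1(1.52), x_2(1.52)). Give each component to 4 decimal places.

Euler on (x_1,x_2): x_1_{n+1} = x_1_n + h·x_1', x_2_{n+1} = x_2_n + h·x_2'.
1.200000: (-1.700000, 0.620000); f=(-1.596212, 1.054000) → (-1.955394, 0.788640)
1.360000: (-1.955394, 0.788640); f=(-1.787467, 1.542102) → (-2.241389, 1.035376)
(x_1(1.52), x_2(1.52)) ≈ (-2.2414, 1.0354)

-2.2414, 1.0354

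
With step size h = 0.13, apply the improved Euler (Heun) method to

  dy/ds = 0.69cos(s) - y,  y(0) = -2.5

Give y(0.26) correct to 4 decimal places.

Heun: k1 = f(s_n, y_n); k2 = f(s_n + h, y_n + h·k1); y_{n+1} = y_n + (h/2)·(k1 + k2).
s=0.000000, y=-2.500000:
  k1 = f(0.000000, -2.500000) = 3.190000
  k2 = f(0.130000, -2.085300) = 2.769478
  y ← -2.500000 + (0.13/2)·(3.190000 + 2.769478) = -2.112634
s=0.130000, y=-2.112634:
  k1 = f(0.130000, -2.112634) = 2.796812
  k2 = f(0.260000, -1.749048) = 2.415858
  y ← -2.112634 + (0.13/2)·(2.796812 + 2.415858) = -1.773810
y(0.26) ≈ -1.7738

-1.7738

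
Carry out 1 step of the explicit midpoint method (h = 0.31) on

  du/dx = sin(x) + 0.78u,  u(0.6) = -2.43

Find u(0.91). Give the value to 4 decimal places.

-2.8550

Midpoint: k1 = f(x_n, u_n); k2 = f(x_n + h/2, u_n + (h/2)·k1); u_{n+1} = u_n + h·k2.
x=0.600000, u=-2.430000:
  k1 = f(0.600000, -2.430000) = -1.330758
  k2 = f(0.755000, -2.636267) = -1.371000
  u ← -2.430000 + 0.31·(-1.371000) = -2.855010
u(0.91) ≈ -2.8550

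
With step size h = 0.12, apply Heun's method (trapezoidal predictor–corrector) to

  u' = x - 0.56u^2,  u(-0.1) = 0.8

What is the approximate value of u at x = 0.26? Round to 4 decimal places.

Heun: k1 = f(x_n, u_n); k2 = f(x_n + h, u_n + h·k1); u_{n+1} = u_n + (h/2)·(k1 + k2).
x=-0.100000, u=0.800000:
  k1 = f(-0.100000, 0.800000) = -0.458400
  k2 = f(0.020000, 0.744992) = -0.290807
  u ← 0.800000 + (0.12/2)·(-0.458400 + (-0.290807)) = 0.755048
x=0.020000, u=0.755048:
  k1 = f(0.020000, 0.755048) = -0.299254
  k2 = f(0.140000, 0.719137) = -0.149609
  u ← 0.755048 + (0.12/2)·(-0.299254 + (-0.149609)) = 0.728116
x=0.140000, u=0.728116:
  k1 = f(0.140000, 0.728116) = -0.156885
  k2 = f(0.260000, 0.709290) = -0.021731
  u ← 0.728116 + (0.12/2)·(-0.156885 + (-0.021731)) = 0.717399
u(0.26) ≈ 0.7174

0.7174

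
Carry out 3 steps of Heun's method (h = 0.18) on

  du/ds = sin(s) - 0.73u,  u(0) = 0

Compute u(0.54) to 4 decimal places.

Heun: k1 = f(s_n, u_n); k2 = f(s_n + h, u_n + h·k1); u_{n+1} = u_n + (h/2)·(k1 + k2).
s=0.000000, u=0.000000:
  k1 = f(0.000000, 0.000000) = 0.000000
  k2 = f(0.180000, 0.000000) = 0.179030
  u ← 0.000000 + (0.18/2)·(0.000000 + 0.179030) = 0.016113
s=0.180000, u=0.016113:
  k1 = f(0.180000, 0.016113) = 0.167267
  k2 = f(0.360000, 0.046221) = 0.318533
  u ← 0.016113 + (0.18/2)·(0.167267 + 0.318533) = 0.059835
s=0.360000, u=0.059835:
  k1 = f(0.360000, 0.059835) = 0.308595
  k2 = f(0.540000, 0.115382) = 0.429907
  u ← 0.059835 + (0.18/2)·(0.308595 + 0.429907) = 0.126300
u(0.54) ≈ 0.1263

0.1263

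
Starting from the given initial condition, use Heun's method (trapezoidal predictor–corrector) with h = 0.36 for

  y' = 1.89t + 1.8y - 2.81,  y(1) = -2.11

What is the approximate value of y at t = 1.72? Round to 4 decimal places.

-7.8626

Heun: k1 = f(t_n, y_n); k2 = f(t_n + h, y_n + h·k1); y_{n+1} = y_n + (h/2)·(k1 + k2).
t=1.000000, y=-2.110000:
  k1 = f(1.000000, -2.110000) = -4.718000
  k2 = f(1.360000, -3.808480) = -7.094864
  y ← -2.110000 + (0.36/2)·(-4.718000 + (-7.094864)) = -4.236316
t=1.360000, y=-4.236316:
  k1 = f(1.360000, -4.236316) = -7.864968
  k2 = f(1.720000, -7.067704) = -12.281067
  y ← -4.236316 + (0.36/2)·(-7.864968 + (-12.281067)) = -7.862602
y(1.72) ≈ -7.8626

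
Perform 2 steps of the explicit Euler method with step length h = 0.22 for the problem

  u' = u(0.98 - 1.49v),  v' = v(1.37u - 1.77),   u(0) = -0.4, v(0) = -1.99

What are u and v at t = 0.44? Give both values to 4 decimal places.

-1.1471, -0.3758

Euler on (u,v): u_{n+1} = u_n + h·u', v_{n+1} = v_n + h·v'.
0.000000: (-0.400000, -1.990000); f=(-1.578040, 4.612820) → (-0.747169, -0.975180)
0.220000: (-0.747169, -0.975180); f=(-1.817875, 2.724282) → (-1.147101, -0.375837)
(u(0.44), v(0.44)) ≈ (-1.1471, -0.3758)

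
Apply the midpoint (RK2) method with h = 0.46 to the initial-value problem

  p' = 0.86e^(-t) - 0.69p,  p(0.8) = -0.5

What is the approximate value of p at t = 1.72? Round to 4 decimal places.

-0.1144

Midpoint: k1 = f(t_n, p_n); k2 = f(t_n + h/2, p_n + (h/2)·k1); p_{n+1} = p_n + h·k2.
t=0.800000, p=-0.500000:
  k1 = f(0.800000, -0.500000) = 0.731423
  k2 = f(1.030000, -0.331773) = 0.535949
  p ← -0.500000 + 0.46·0.535949 = -0.253463
t=1.260000, p=-0.253463:
  k1 = f(1.260000, -0.253463) = 0.418832
  k2 = f(1.490000, -0.157132) = 0.302242
  p ← -0.253463 + 0.46·0.302242 = -0.114432
p(1.72) ≈ -0.1144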